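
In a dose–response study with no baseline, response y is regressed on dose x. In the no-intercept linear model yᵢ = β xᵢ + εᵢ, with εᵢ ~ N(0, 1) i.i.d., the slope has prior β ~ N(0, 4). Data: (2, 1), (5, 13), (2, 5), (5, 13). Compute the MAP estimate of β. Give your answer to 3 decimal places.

log p(β | y) = −Σ(yᵢ − βxᵢ)²/(2·1) − β²/(2·4) + const.
Setting the derivative to zero: Σxᵢ(yᵢ − βxᵢ)/1 − β/4 = 0, so β = Σxᵢyᵢ / (Σxᵢ² + σ²/τ²).
Σxᵢyᵢ = 2·1 + 5·13 + 2·5 + 5·13 = 142; Σxᵢ² = 58; σ²/τ² = 0.25.
β̂_MAP = 142 / (58 + 0.25) = 142/58.25 ≈ 2.438.

β̂_MAP = 2.438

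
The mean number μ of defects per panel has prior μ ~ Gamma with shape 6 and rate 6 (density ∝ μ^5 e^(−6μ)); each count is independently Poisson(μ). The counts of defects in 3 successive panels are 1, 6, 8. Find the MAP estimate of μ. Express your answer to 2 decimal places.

μ̂_MAP = 2.22

Σxᵢ = 1+6+8 = 15, with n = 3.
Posterior ∝ μ^5e^(−6μ) · μ^15e^(−3μ) = μ^20e^(−9μ), i.e. Gamma(shape=21, rate=9).
The mode of a Gamma(a, b) with a ≥ 1 (shape–rate) is (a−1)/b = 20/9 ≈ 2.22.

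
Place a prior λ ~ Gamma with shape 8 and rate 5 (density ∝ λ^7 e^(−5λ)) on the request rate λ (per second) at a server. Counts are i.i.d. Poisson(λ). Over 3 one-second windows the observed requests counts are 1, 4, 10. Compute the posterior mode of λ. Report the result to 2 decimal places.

Σxᵢ = 1+4+10 = 15, with n = 3.
Posterior ∝ λ^7e^(−5λ) · λ^15e^(−3λ) = λ^22e^(−8λ), i.e. Gamma(shape=23, rate=8).
The mode of a Gamma(a, b) with a ≥ 1 (shape–rate) is (a−1)/b = 22/8 ≈ 2.75.

λ̂_MAP = 2.75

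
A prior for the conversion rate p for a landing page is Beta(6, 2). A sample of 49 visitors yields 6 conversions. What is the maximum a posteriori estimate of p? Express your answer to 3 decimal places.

Prior: Beta(6, 2).
Data: 6 successes in 49 trials. The binomial likelihood contributes p^6(1−p)^43, so the posterior is Beta(6+6, 2+43) = Beta(12, 45).
For Beta(a, b) with a, b > 1 the mode is (a−1)/(a+b−2) = 11/55 ≈ 0.200.

p̂_MAP = 0.200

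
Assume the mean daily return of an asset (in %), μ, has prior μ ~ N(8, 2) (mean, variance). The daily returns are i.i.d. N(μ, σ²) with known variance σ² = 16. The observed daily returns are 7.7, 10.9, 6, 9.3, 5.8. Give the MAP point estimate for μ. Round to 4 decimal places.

n = 5; x̄ = (7.7 + 10.9 + 6 + 9.3 + 5.8)/5 = 39.7/5 = 7.94.
For a Normal prior and Normal likelihood with known variance, the posterior is Normal; its mode equals its mean, the precision-weighted average.
Prior precision 1/σ₀² = 1/2 = 0.5; data precision n/σ² = 5/16 = 0.3125.
μ̂ = (0.5·8 + 0.3125·7.94) / (0.5 + 0.3125) = 6.48125/0.8125 = 1037/130 ≈ 7.9769.

μ̂_MAP = 7.9769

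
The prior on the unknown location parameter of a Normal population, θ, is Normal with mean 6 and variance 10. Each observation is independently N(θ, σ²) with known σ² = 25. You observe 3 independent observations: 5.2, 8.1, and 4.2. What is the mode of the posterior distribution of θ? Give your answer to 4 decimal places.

θ̂_MAP = 5.9091

n = 3; x̄ = (5.2 + 8.1 + 4.2)/3 = 17.5/3 = 35/6 ≈ 5.8333.
For a Normal prior and Normal likelihood with known variance, the posterior is Normal; its mode equals its mean, the precision-weighted average.
Prior precision 1/σ₀² = 1/10 = 0.1; data precision n/σ² = 3/25 = 0.12.
θ̂ = (0.1·6 + 0.12·(35/6)) / (0.1 + 0.12) = 1.3/0.22 = 65/11 ≈ 5.9091.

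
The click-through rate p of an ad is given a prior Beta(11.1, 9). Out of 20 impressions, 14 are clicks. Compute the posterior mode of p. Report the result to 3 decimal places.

p̂_MAP = 0.633

Prior: Beta(11.1, 9).
Data: 14 successes in 20 trials. The binomial likelihood contributes p^14(1−p)^6, so the posterior is Beta(11.1+14, 9+6) = Beta(25.1, 15).
For Beta(a, b) with a, b > 1 the mode is (a−1)/(a+b−2) = 24.1/38.1 ≈ 0.633.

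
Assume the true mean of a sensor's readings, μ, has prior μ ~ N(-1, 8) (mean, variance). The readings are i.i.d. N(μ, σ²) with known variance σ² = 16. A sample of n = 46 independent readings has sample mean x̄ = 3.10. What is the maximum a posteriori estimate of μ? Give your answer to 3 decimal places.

n = 46, x̄ = 3.10.
For a Normal prior and Normal likelihood with known variance, the posterior is Normal; its mode equals its mean, the precision-weighted average.
Prior precision 1/σ₀² = 1/8 = 0.125; data precision n/σ² = 46/16 = 2.875.
μ̂ = (0.125·(-1) + 2.875·3.1) / (0.125 + 2.875) = 8.7875/3 = 703/240 ≈ 2.929.

μ̂_MAP = 2.929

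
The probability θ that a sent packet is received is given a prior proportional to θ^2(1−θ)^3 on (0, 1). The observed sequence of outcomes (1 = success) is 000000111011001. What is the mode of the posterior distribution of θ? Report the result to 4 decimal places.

The prior density ∝ θ^2(1−θ)^3 is the kernel of Beta(3, 4).
Data: 6 successes in 15 trials (from the sequence). The binomial likelihood contributes θ^6(1−θ)^9, so the posterior is Beta(3+6, 4+9) = Beta(9, 13).
For Beta(a, b) with a, b > 1 the mode is (a−1)/(a+b−2) = 8/20 ≈ 0.4000.

θ̂_MAP = 0.4000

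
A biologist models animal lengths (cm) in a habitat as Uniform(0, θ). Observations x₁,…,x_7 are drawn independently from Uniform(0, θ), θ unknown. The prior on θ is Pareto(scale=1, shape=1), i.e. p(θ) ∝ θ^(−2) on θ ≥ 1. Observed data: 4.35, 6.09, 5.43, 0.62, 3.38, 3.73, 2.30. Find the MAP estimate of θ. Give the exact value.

θ̂_MAP = 6.09

The Uniform(0, θ) likelihood is θ^(−n) for θ ≥ max(xᵢ), zero otherwise. Here max(xᵢ) = 6.09.
Posterior ∝ θ^(−2) · θ^(−7) = θ^(−9) on θ ≥ max(1, 6.09) = 6.09.
This density is strictly decreasing in θ, so the posterior mode lies at the lower boundary of the support.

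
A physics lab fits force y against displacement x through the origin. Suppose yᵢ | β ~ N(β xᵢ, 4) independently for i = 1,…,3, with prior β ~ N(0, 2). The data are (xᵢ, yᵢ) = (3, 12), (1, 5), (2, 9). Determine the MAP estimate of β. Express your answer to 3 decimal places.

log p(β | y) = −Σ(yᵢ − βxᵢ)²/(2·4) − β²/(2·2) + const.
Setting the derivative to zero: Σxᵢ(yᵢ − βxᵢ)/4 − β/2 = 0, so β = Σxᵢyᵢ / (Σxᵢ² + σ²/τ²).
Σxᵢyᵢ = 3·12 + 1·5 + 2·9 = 59; Σxᵢ² = 14; σ²/τ² = 2.
β̂_MAP = 59 / (14 + 2) = 59/16 ≈ 3.688.

β̂_MAP = 3.688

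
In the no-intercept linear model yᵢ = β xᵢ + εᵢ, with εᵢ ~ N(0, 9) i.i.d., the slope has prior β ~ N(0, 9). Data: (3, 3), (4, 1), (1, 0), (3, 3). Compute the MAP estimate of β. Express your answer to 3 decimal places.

β̂_MAP = 0.611

log p(β | y) = −Σ(yᵢ − βxᵢ)²/(2·9) − β²/(2·9) + const.
Setting the derivative to zero: Σxᵢ(yᵢ − βxᵢ)/9 − β/9 = 0, so β = Σxᵢyᵢ / (Σxᵢ² + σ²/τ²).
Σxᵢyᵢ = 3·3 + 4·1 + 1·0 + 3·3 = 22; Σxᵢ² = 35; σ²/τ² = 1.
β̂_MAP = 22 / (35 + 1) = 22/36 ≈ 0.611.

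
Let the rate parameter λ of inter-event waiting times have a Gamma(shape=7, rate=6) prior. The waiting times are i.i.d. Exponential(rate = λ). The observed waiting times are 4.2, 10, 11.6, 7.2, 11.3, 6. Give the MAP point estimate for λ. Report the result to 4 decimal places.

λ̂_MAP = 0.2131

The Exponential(rate=λ) likelihood is ∝ λ^n e^(−λΣtᵢ). Here n = 6 and Σtᵢ = 4.2 + 10 + 11.6 + 7.2 + 11.3 + 6 = 50.3.
Posterior ∝ λ^6e^(−6λ) · λ^6e^(−50.3λ) = λ^12e^(−56.3λ), i.e. Gamma(13, 56.3).
Mode = (a−1)/b = 12/56.3 ≈ 0.2131.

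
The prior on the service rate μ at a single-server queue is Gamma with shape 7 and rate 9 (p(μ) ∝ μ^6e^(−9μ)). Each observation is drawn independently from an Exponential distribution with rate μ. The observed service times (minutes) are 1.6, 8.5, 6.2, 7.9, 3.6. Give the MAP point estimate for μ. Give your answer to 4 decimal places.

The Exponential(rate=μ) likelihood is ∝ μ^n e^(−μΣtᵢ). Here n = 5 and Σtᵢ = 1.6 + 8.5 + 6.2 + 7.9 + 3.6 = 27.8.
Posterior ∝ μ^6e^(−9μ) · μ^5e^(−27.8μ) = μ^11e^(−36.8μ), i.e. Gamma(12, 36.8).
Mode = (a−1)/b = 11/36.8 ≈ 0.2989.

μ̂_MAP = 0.2989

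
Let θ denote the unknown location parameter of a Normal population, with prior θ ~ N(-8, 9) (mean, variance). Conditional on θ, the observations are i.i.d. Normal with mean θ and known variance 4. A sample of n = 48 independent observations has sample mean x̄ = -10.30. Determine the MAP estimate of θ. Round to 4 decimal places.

θ̂_MAP = -10.2789

n = 48, x̄ = -10.30.
For a Normal prior and Normal likelihood with known variance, the posterior is Normal; its mode equals its mean, the precision-weighted average.
Prior precision 1/σ₀² = 1/9; data precision n/σ² = 48/4 = 12.
θ̂ = ((1/9)·(-8) + 12·(-10.3)) / (1/9 + 12) = (-5602/45)/(109/9) = -5602/545 ≈ -10.2789.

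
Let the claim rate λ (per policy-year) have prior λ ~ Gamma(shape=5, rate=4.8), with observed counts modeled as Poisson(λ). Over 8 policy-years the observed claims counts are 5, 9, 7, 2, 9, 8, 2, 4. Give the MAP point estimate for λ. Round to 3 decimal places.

λ̂_MAP = 3.906

Σxᵢ = 5+9+7+2+9+8+2+4 = 46, with n = 8.
Posterior ∝ λ^4e^(−4.8λ) · λ^46e^(−8λ) = λ^50e^(−12.8λ), i.e. Gamma(shape=51, rate=12.8).
The mode of a Gamma(a, b) with a ≥ 1 (shape–rate) is (a−1)/b = 50/12.8 ≈ 3.906.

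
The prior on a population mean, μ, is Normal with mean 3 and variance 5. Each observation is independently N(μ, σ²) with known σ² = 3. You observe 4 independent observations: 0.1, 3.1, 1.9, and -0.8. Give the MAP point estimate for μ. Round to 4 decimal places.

n = 4; x̄ = (0.1 + 3.1 + 1.9 + (-0.8))/4 = 4.3/4 = 1.075.
For a Normal prior and Normal likelihood with known variance, the posterior is Normal; its mode equals its mean, the precision-weighted average.
Prior precision 1/σ₀² = 1/5 = 0.2; data precision n/σ² = 4/3.
μ̂ = (0.2·3 + (4/3)·1.075) / (0.2 + 4/3) = (61/30)/(23/15) = 61/46 ≈ 1.3261.

μ̂_MAP = 1.3261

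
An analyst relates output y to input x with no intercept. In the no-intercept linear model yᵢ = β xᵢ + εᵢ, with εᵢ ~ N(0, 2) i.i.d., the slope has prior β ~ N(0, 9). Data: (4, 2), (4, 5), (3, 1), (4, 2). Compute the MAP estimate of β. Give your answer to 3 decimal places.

β̂_MAP = 0.682

log p(β | y) = −Σ(yᵢ − βxᵢ)²/(2·2) − β²/(2·9) + const.
Setting the derivative to zero: Σxᵢ(yᵢ − βxᵢ)/2 − β/9 = 0, so β = Σxᵢyᵢ / (Σxᵢ² + σ²/τ²).
Σxᵢyᵢ = 4·2 + 4·5 + 3·1 + 4·2 = 39; Σxᵢ² = 57; σ²/τ² = 2/9.
β̂_MAP = 39 / (57 + 2/9) = 39/(515/9) = 351/515 ≈ 0.682.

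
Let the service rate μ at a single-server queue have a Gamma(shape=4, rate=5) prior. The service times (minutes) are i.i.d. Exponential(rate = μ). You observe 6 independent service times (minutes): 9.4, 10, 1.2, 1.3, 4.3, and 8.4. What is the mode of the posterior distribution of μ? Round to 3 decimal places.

The Exponential(rate=μ) likelihood is ∝ μ^n e^(−μΣtᵢ). Here n = 6 and Σtᵢ = 9.4 + 10 + 1.2 + 1.3 + 4.3 + 8.4 = 34.6.
Posterior ∝ μ^3e^(−5μ) · μ^6e^(−34.6μ) = μ^9e^(−39.6μ), i.e. Gamma(10, 39.6).
Mode = (a−1)/b = 9/39.6 ≈ 0.227.

μ̂_MAP = 0.227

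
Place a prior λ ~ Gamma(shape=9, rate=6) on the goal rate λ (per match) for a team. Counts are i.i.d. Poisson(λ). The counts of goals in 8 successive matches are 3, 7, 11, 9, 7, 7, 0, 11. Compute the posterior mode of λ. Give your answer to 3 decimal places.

Σxᵢ = 3+7+11+9+7+7+0+11 = 55, with n = 8.
Posterior ∝ λ^8e^(−6λ) · λ^55e^(−8λ) = λ^63e^(−14λ), i.e. Gamma(shape=64, rate=14).
The mode of a Gamma(a, b) with a ≥ 1 (shape–rate) is (a−1)/b = 63/14 ≈ 4.500.

λ̂_MAP = 4.500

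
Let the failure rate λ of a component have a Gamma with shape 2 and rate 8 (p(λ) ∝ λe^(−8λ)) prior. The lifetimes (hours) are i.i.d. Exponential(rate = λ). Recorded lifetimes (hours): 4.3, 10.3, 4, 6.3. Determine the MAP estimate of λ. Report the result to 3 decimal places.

λ̂_MAP = 0.152

The Exponential(rate=λ) likelihood is ∝ λ^n e^(−λΣtᵢ). Here n = 4 and Σtᵢ = 4.3 + 10.3 + 4 + 6.3 = 24.9.
Posterior ∝ λe^(−8λ) · λ^4e^(−24.9λ) = λ^5e^(−32.9λ), i.e. Gamma(6, 32.9).
Mode = (a−1)/b = 5/32.9 ≈ 0.152.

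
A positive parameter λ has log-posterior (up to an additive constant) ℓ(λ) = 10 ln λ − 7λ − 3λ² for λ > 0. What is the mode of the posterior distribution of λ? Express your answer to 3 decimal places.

λ̂_MAP = 0.833

ℓ'(λ) = 10/λ − 7 − 6λ. Setting this to zero and multiplying by λ: 6λ² + 7λ − 10 = 0.
λ = (−7 + √(7² + 4·6·10)) / (2·6) = (−7 + √289) / 12 = (−7 + 17)/12 = 5/6.
ℓ''(λ) = −10/λ² − 6 < 0, confirming a maximum.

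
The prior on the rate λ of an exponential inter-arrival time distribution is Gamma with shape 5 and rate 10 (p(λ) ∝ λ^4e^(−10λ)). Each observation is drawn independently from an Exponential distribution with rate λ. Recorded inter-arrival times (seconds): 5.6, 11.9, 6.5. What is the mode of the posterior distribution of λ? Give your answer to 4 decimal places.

λ̂_MAP = 0.2059

The Exponential(rate=λ) likelihood is ∝ λ^n e^(−λΣtᵢ). Here n = 3 and Σtᵢ = 5.6 + 11.9 + 6.5 = 24.
Posterior ∝ λ^4e^(−10λ) · λ^3e^(−24λ) = λ^7e^(−34λ), i.e. Gamma(8, 34).
Mode = (a−1)/b = 7/34 ≈ 0.2059.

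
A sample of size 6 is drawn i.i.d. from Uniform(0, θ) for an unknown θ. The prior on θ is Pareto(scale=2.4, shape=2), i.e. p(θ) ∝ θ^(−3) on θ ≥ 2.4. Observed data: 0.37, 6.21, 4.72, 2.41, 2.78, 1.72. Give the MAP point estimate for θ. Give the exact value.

The Uniform(0, θ) likelihood is θ^(−n) for θ ≥ max(xᵢ), zero otherwise. Here max(xᵢ) = 6.21.
Posterior ∝ θ^(−3) · θ^(−6) = θ^(−9) on θ ≥ max(2.4, 6.21) = 6.21.
This density is strictly decreasing in θ, so the posterior mode lies at the lower boundary of the support.

θ̂_MAP = 6.21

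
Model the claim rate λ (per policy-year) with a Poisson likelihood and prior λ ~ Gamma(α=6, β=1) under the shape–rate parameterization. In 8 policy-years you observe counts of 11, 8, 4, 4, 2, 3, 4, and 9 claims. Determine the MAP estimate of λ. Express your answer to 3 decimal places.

Σxᵢ = 11+8+4+4+2+3+4+9 = 45, with n = 8.
Posterior ∝ λ^5e^(−1λ) · λ^45e^(−8λ) = λ^50e^(−9λ), i.e. Gamma(shape=51, rate=9).
The mode of a Gamma(a, b) with a ≥ 1 (shape–rate) is (a−1)/b = 50/9 ≈ 5.556.

λ̂_MAP = 5.556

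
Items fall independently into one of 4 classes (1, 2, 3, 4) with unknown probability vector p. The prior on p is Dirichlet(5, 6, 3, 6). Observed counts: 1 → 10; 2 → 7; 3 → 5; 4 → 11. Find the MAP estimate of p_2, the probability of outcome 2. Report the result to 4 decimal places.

The posterior is Dirichlet(αᵢ + nᵢ) = Dirichlet(15, 13, 8, 17).
For a Dirichlet(a₁,…,a_K) with all aᵢ > 1, the mode has j-th component (aⱼ − 1)/(Σaᵢ − K).
Here Σaᵢ = 53 and K = 4, so p_2 = (13 − 1)/(53 − 4) = 12/49 ≈ 0.2449.

MAP estimate: 0.2449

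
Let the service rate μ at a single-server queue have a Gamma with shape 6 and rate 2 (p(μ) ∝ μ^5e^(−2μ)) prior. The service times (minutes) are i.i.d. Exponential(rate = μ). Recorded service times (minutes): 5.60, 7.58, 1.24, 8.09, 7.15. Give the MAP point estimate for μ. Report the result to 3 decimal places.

The Exponential(rate=μ) likelihood is ∝ μ^n e^(−μΣtᵢ). Here n = 5 and Σtᵢ = 5.60 + 7.58 + 1.24 + 8.09 + 7.15 = 29.66.
Posterior ∝ μ^5e^(−2μ) · μ^5e^(−29.66μ) = μ^10e^(−31.66μ), i.e. Gamma(11, 31.66).
Mode = (a−1)/b = 10/31.66 ≈ 0.316.

μ̂_MAP = 0.316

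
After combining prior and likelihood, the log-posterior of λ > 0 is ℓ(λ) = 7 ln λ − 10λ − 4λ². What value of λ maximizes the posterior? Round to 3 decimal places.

ℓ'(λ) = 7/λ − 10 − 8λ. Setting this to zero and multiplying by λ: 8λ² + 10λ − 7 = 0.
λ = (−10 + √(10² + 4·8·7)) / (2·8) = (−10 + √324) / 16 = (−10 + 18)/16 = 1/2.
ℓ''(λ) = −7/λ² − 8 < 0, confirming a maximum.

λ̂_MAP = 0.500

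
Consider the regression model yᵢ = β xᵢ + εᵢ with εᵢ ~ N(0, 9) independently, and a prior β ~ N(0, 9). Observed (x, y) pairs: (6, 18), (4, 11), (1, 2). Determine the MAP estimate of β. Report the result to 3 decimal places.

log p(β | y) = −Σ(yᵢ − βxᵢ)²/(2·9) − β²/(2·9) + const.
Setting the derivative to zero: Σxᵢ(yᵢ − βxᵢ)/9 − β/9 = 0, so β = Σxᵢyᵢ / (Σxᵢ² + σ²/τ²).
Σxᵢyᵢ = 6·18 + 4·11 + 1·2 = 154; Σxᵢ² = 53; σ²/τ² = 1.
β̂_MAP = 154 / (53 + 1) = 154/54 ≈ 2.852.

β̂_MAP = 2.852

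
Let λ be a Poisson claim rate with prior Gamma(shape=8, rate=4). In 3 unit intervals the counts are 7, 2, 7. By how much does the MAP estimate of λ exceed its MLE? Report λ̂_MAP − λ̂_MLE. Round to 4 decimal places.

MAP − MLE = -2.0476

Σxᵢ = 16. Posterior is Gamma(24, 7); MAP = (24−1)/7 = 23/7 ≈ 3.28571.
MLE = x̄ = 16/3 ≈ 5.33333.
Difference = 23/7 − 16/3 = -43/21 ≈ -2.0476.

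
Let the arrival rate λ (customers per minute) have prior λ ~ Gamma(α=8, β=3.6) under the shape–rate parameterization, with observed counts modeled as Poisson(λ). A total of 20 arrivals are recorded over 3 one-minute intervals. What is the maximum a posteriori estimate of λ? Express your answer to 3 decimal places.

Σxᵢ = 20, n = 3.
Posterior ∝ λ^7e^(−3.6λ) · λ^20e^(−3λ) = λ^27e^(−6.6λ), i.e. Gamma(shape=28, rate=6.6).
The mode of a Gamma(a, b) with a ≥ 1 (shape–rate) is (a−1)/b = 27/6.6 ≈ 4.091.

λ̂_MAP = 4.091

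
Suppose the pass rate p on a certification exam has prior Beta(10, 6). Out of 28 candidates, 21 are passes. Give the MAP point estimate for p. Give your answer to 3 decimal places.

Prior: Beta(10, 6).
Data: 21 successes in 28 trials. The binomial likelihood contributes p^21(1−p)^7, so the posterior is Beta(10+21, 6+7) = Beta(31, 13).
For Beta(a, b) with a, b > 1 the mode is (a−1)/(a+b−2) = 30/42 ≈ 0.714.

p̂_MAP = 0.714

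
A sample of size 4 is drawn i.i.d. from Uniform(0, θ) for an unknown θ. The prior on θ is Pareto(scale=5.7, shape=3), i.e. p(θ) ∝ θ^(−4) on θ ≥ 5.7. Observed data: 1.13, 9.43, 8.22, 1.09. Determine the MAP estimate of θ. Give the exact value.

θ̂_MAP = 9.43

The Uniform(0, θ) likelihood is θ^(−n) for θ ≥ max(xᵢ), zero otherwise. Here max(xᵢ) = 9.43.
Posterior ∝ θ^(−4) · θ^(−4) = θ^(−8) on θ ≥ max(5.7, 9.43) = 9.43.
This density is strictly decreasing in θ, so the posterior mode lies at the lower boundary of the support.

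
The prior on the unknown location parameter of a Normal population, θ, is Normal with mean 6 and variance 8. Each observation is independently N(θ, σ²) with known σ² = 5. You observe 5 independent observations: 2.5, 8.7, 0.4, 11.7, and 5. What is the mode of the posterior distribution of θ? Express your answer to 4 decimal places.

θ̂_MAP = 5.6978

n = 5; x̄ = (2.5 + 8.7 + 0.4 + 11.7 + 5)/5 = 28.3/5 = 5.66.
For a Normal prior and Normal likelihood with known variance, the posterior is Normal; its mode equals its mean, the precision-weighted average.
Prior precision 1/σ₀² = 1/8 = 0.125; data precision n/σ² = 5/5 = 1.
θ̂ = (0.125·6 + 1·5.66) / (0.125 + 1) = 6.41/1.125 = 1282/225 ≈ 5.6978.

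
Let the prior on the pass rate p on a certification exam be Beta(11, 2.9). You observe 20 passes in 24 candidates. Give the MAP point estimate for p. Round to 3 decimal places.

p̂_MAP = 0.836

Prior: Beta(11, 2.9).
Data: 20 successes in 24 trials. The binomial likelihood contributes p^20(1−p)^4, so the posterior is Beta(11+20, 2.9+4) = Beta(31, 6.9).
For Beta(a, b) with a, b > 1 the mode is (a−1)/(a+b−2) = 30/35.9 ≈ 0.836.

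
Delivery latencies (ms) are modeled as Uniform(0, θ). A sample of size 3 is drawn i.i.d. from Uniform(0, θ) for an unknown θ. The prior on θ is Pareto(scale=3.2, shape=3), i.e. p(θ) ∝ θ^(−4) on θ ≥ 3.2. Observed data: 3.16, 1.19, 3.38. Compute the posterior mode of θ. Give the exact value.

The Uniform(0, θ) likelihood is θ^(−n) for θ ≥ max(xᵢ), zero otherwise. Here max(xᵢ) = 3.38.
Posterior ∝ θ^(−4) · θ^(−3) = θ^(−7) on θ ≥ max(3.2, 3.38) = 3.38.
This density is strictly decreasing in θ, so the posterior mode lies at the lower boundary of the support.

θ̂_MAP = 3.38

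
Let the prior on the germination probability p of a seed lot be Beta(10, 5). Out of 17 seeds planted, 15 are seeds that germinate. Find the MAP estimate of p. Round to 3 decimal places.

p̂_MAP = 0.800

Prior: Beta(10, 5).
Data: 15 successes in 17 trials. The binomial likelihood contributes p^15(1−p)^2, so the posterior is Beta(10+15, 5+2) = Beta(25, 7).
For Beta(a, b) with a, b > 1 the mode is (a−1)/(a+b−2) = 24/30 ≈ 0.800.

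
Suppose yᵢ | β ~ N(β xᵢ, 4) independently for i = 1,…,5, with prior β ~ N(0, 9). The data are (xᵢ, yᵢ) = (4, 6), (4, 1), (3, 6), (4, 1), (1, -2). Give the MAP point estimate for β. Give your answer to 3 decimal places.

β̂_MAP = 0.821

log p(β | y) = −Σ(yᵢ − βxᵢ)²/(2·4) − β²/(2·9) + const.
Setting the derivative to zero: Σxᵢ(yᵢ − βxᵢ)/4 − β/9 = 0, so β = Σxᵢyᵢ / (Σxᵢ² + σ²/τ²).
Σxᵢyᵢ = 4·6 + 4·1 + 3·6 + 4·1 + 1·(-2) = 48; Σxᵢ² = 58; σ²/τ² = 4/9.
β̂_MAP = 48 / (58 + 4/9) = 48/(526/9) = 216/263 ≈ 0.821.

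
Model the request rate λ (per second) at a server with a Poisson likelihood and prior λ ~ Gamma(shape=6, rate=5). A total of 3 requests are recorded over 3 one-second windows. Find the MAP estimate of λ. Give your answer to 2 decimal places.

Σxᵢ = 3, n = 3.
Posterior ∝ λ^5e^(−5λ) · λ^3e^(−3λ) = λ^8e^(−8λ), i.e. Gamma(shape=9, rate=8).
The mode of a Gamma(a, b) with a ≥ 1 (shape–rate) is (a−1)/b = 8/8 ≈ 1.00.

λ̂_MAP = 1.00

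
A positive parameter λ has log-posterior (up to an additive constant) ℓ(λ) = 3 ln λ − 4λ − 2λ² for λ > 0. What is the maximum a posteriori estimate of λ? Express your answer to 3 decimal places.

ℓ'(λ) = 3/λ − 4 − 4λ. Setting this to zero and multiplying by λ: 4λ² + 4λ − 3 = 0.
λ = (−4 + √(4² + 4·4·3)) / (2·4) = (−4 + √64) / 8 = (−4 + 8)/8 = 1/2.
ℓ''(λ) = −3/λ² − 4 < 0, confirming a maximum.

λ̂_MAP = 0.500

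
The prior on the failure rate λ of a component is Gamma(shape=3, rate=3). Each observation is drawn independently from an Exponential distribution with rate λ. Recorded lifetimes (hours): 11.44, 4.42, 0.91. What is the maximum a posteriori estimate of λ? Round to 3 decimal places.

λ̂_MAP = 0.253

The Exponential(rate=λ) likelihood is ∝ λ^n e^(−λΣtᵢ). Here n = 3 and Σtᵢ = 11.44 + 4.42 + 0.91 = 16.77.
Posterior ∝ λ^2e^(−3λ) · λ^3e^(−16.77λ) = λ^5e^(−19.77λ), i.e. Gamma(6, 19.77).
Mode = (a−1)/b = 5/19.77 ≈ 0.253.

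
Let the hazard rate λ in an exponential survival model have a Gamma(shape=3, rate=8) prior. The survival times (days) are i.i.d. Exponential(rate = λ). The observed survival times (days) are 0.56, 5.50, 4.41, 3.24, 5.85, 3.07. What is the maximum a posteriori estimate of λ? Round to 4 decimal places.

λ̂_MAP = 0.2612

The Exponential(rate=λ) likelihood is ∝ λ^n e^(−λΣtᵢ). Here n = 6 and Σtᵢ = 0.56 + 5.50 + 4.41 + 3.24 + 5.85 + 3.07 = 22.63.
Posterior ∝ λ^2e^(−8λ) · λ^6e^(−22.63λ) = λ^8e^(−30.63λ), i.e. Gamma(9, 30.63).
Mode = (a−1)/b = 8/30.63 ≈ 0.2612.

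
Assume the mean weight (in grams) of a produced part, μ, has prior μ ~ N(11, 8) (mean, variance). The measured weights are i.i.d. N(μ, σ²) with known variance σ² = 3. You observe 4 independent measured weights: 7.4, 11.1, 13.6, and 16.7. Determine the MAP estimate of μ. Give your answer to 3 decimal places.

μ̂_MAP = 12.097

n = 4; x̄ = (7.4 + 11.1 + 13.6 + 16.7)/4 = 48.8/4 = 12.2.
For a Normal prior and Normal likelihood with known variance, the posterior is Normal; its mode equals its mean, the precision-weighted average.
Prior precision 1/σ₀² = 1/8 = 0.125; data precision n/σ² = 4/3.
μ̂ = (0.125·11 + (4/3)·12.2) / (0.125 + 4/3) = (2117/120)/(35/24) = 2117/175 ≈ 12.097.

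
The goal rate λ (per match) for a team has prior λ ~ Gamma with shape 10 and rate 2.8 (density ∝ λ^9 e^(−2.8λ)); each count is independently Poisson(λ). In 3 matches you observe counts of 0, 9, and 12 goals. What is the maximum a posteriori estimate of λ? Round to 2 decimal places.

λ̂_MAP = 5.17

Σxᵢ = 0+9+12 = 21, with n = 3.
Posterior ∝ λ^9e^(−2.8λ) · λ^21e^(−3λ) = λ^30e^(−5.8λ), i.e. Gamma(shape=31, rate=5.8).
The mode of a Gamma(a, b) with a ≥ 1 (shape–rate) is (a−1)/b = 30/5.8 ≈ 5.17.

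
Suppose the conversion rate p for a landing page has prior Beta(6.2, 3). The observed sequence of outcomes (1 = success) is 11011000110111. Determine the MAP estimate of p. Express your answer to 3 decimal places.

Prior: Beta(6.2, 3).
Data: 9 successes in 14 trials (from the sequence). The binomial likelihood contributes p^9(1−p)^5, so the posterior is Beta(6.2+9, 3+5) = Beta(15.2, 8).
For Beta(a, b) with a, b > 1 the mode is (a−1)/(a+b−2) = 14.2/21.2 ≈ 0.670.

p̂_MAP = 0.670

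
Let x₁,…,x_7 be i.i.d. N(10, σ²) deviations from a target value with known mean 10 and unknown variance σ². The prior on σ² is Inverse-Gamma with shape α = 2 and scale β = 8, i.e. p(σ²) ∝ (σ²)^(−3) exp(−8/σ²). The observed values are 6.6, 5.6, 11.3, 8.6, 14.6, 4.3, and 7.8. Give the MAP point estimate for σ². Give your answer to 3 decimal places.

Sum of squared deviations about the known mean: SS = (6.6−10)² + (5.6−10)² + (11.3−10)² + (8.6−10)² + (14.6−10)² + (4.3−10)² + (7.8−10)² = 93.06.
The Normal likelihood contributes (σ²)^(−n/2) exp(−SS/(2σ²)), so the posterior is Inverse-Gamma(α + n/2, β + SS/2) = Inverse-Gamma(5.5, 54.53).
The mode of Inverse-Gamma(a, b) is b/(a+1) = 54.53/6.5 ≈ 8.389.

σ̂²_MAP = 8.389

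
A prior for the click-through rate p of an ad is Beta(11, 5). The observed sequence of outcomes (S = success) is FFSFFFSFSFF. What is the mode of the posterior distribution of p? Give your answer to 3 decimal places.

Prior: Beta(11, 5).
Data: 3 successes in 11 trials (from the sequence). The binomial likelihood contributes p^3(1−p)^8, so the posterior is Beta(11+3, 5+8) = Beta(14, 13).
For Beta(a, b) with a, b > 1 the mode is (a−1)/(a+b−2) = 13/25 ≈ 0.520.

p̂_MAP = 0.520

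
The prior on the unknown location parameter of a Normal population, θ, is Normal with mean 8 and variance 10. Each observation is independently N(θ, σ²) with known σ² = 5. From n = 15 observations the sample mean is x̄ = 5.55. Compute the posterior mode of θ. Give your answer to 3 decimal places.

n = 15, x̄ = 5.55.
For a Normal prior and Normal likelihood with known variance, the posterior is Normal; its mode equals its mean, the precision-weighted average.
Prior precision 1/σ₀² = 1/10 = 0.1; data precision n/σ² = 15/5 = 3.
θ̂ = (0.1·8 + 3·5.55) / (0.1 + 3) = 17.45/3.1 = 349/62 ≈ 5.629.

θ̂_MAP = 5.629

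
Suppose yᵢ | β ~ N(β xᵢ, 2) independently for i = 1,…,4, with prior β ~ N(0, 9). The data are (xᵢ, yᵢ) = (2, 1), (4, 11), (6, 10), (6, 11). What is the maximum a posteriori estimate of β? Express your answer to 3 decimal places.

log p(β | y) = −Σ(yᵢ − βxᵢ)²/(2·2) − β²/(2·9) + const.
Setting the derivative to zero: Σxᵢ(yᵢ − βxᵢ)/2 − β/9 = 0, so β = Σxᵢyᵢ / (Σxᵢ² + σ²/τ²).
Σxᵢyᵢ = 2·1 + 4·11 + 6·10 + 6·11 = 172; Σxᵢ² = 92; σ²/τ² = 2/9.
β̂_MAP = 172 / (92 + 2/9) = 172/(830/9) = 774/415 ≈ 1.865.

β̂_MAP = 1.865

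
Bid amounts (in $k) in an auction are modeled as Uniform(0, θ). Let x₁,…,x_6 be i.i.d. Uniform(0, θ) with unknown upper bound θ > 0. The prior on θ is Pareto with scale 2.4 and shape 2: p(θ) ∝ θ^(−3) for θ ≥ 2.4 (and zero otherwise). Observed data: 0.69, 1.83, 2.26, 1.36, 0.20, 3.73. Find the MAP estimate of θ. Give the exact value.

The Uniform(0, θ) likelihood is θ^(−n) for θ ≥ max(xᵢ), zero otherwise. Here max(xᵢ) = 3.73.
Posterior ∝ θ^(−3) · θ^(−6) = θ^(−9) on θ ≥ max(2.4, 3.73) = 3.73.
This density is strictly decreasing in θ, so the posterior mode lies at the lower boundary of the support.

θ̂_MAP = 3.73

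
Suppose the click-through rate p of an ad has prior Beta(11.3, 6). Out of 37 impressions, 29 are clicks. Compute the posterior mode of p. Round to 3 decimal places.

Prior: Beta(11.3, 6).
Data: 29 successes in 37 trials. The binomial likelihood contributes p^29(1−p)^8, so the posterior is Beta(11.3+29, 6+8) = Beta(40.3, 14).
For Beta(a, b) with a, b > 1 the mode is (a−1)/(a+b−2) = 39.3/52.3 ≈ 0.751.

p̂_MAP = 0.751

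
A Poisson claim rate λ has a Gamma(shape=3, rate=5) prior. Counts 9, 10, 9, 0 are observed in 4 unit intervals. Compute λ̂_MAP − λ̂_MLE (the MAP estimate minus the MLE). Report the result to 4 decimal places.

Σxᵢ = 28. Posterior is Gamma(31, 9); MAP = (31−1)/9 = 30/9 ≈ 3.33333.
MLE = x̄ = 28/4 ≈ 7.00000.
Difference = 30/9 − 28/4 = -11/3 ≈ -3.6667.

MAP − MLE = -3.6667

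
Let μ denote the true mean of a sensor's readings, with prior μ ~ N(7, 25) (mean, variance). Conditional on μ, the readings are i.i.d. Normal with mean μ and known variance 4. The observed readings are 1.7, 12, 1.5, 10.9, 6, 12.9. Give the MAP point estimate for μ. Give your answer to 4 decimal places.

μ̂_MAP = 7.4870

n = 6; x̄ = (1.7 + 12 + 1.5 + 10.9 + 6 + 12.9)/6 = 45/6 = 7.5.
For a Normal prior and Normal likelihood with known variance, the posterior is Normal; its mode equals its mean, the precision-weighted average.
Prior precision 1/σ₀² = 1/25 = 0.04; data precision n/σ² = 6/4 = 1.5.
μ̂ = (0.04·7 + 1.5·7.5) / (0.04 + 1.5) = 11.53/1.54 = 1153/154 ≈ 7.4870.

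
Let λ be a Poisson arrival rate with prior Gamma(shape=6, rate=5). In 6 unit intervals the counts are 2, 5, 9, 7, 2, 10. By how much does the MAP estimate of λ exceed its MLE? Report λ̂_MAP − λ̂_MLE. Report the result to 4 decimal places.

Σxᵢ = 35. Posterior is Gamma(41, 11); MAP = (41−1)/11 = 40/11 ≈ 3.63636.
MLE = x̄ = 35/6 ≈ 5.83333.
Difference = 40/11 − 35/6 = -145/66 ≈ -2.1970.

MAP − MLE = -2.1970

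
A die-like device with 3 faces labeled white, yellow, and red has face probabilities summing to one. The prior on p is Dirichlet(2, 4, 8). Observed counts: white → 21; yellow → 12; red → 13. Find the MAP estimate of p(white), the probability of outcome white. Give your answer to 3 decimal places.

The posterior is Dirichlet(αᵢ + nᵢ) = Dirichlet(23, 16, 21).
For a Dirichlet(a₁,…,a_K) with all aᵢ > 1, the mode has j-th component (aⱼ − 1)/(Σaᵢ − K).
Here Σaᵢ = 60 and K = 3, so p(white) = (23 − 1)/(60 − 3) = 22/57 ≈ 0.386.

MAP estimate of p(white) = 0.386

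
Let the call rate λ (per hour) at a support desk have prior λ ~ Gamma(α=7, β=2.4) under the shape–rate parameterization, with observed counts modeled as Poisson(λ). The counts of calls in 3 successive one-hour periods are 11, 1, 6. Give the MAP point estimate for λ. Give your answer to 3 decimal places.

λ̂_MAP = 4.444

Σxᵢ = 11+1+6 = 18, with n = 3.
Posterior ∝ λ^6e^(−2.4λ) · λ^18e^(−3λ) = λ^24e^(−5.4λ), i.e. Gamma(shape=25, rate=5.4).
The mode of a Gamma(a, b) with a ≥ 1 (shape–rate) is (a−1)/b = 24/5.4 ≈ 4.444.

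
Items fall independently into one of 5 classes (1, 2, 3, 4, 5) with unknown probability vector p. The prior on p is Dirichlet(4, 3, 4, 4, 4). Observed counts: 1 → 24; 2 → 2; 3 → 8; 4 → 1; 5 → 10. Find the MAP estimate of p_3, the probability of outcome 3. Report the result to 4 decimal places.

MAP estimate: 0.1864

The posterior is Dirichlet(αᵢ + nᵢ) = Dirichlet(28, 5, 12, 5, 14).
For a Dirichlet(a₁,…,a_K) with all aᵢ > 1, the mode has j-th component (aⱼ − 1)/(Σaᵢ − K).
Here Σaᵢ = 64 and K = 5, so p_3 = (12 − 1)/(64 − 5) = 11/59 ≈ 0.1864.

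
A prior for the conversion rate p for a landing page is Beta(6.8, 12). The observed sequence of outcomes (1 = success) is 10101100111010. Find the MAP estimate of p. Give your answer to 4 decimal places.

p̂_MAP = 0.4481

Prior: Beta(6.8, 12).
Data: 8 successes in 14 trials (from the sequence). The binomial likelihood contributes p^8(1−p)^6, so the posterior is Beta(6.8+8, 12+6) = Beta(14.8, 18).
For Beta(a, b) with a, b > 1 the mode is (a−1)/(a+b−2) = 13.8/30.8 ≈ 0.4481.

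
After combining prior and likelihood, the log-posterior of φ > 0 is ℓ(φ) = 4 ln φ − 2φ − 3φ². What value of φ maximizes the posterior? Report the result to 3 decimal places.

ℓ'(φ) = 4/φ − 2 − 6φ. Setting this to zero and multiplying by φ: 6φ² + 2φ − 4 = 0.
φ = (−2 + √(2² + 4·6·4)) / (2·6) = (−2 + √100) / 12 = (−2 + 10)/12 = 2/3.
ℓ''(φ) = −4/φ² − 6 < 0, confirming a maximum.

φ̂_MAP = 0.667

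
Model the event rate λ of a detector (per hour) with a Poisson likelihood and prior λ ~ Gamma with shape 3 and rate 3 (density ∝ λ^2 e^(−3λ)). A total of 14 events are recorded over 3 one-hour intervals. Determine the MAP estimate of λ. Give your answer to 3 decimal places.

λ̂_MAP = 2.667

Σxᵢ = 14, n = 3.
Posterior ∝ λ^2e^(−3λ) · λ^14e^(−3λ) = λ^16e^(−6λ), i.e. Gamma(shape=17, rate=6).
The mode of a Gamma(a, b) with a ≥ 1 (shape–rate) is (a−1)/b = 16/6 ≈ 2.667.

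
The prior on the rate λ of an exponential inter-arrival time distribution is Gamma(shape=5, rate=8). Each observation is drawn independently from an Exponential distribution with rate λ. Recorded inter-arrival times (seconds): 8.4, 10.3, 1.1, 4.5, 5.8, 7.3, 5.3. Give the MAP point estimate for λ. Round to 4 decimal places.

The Exponential(rate=λ) likelihood is ∝ λ^n e^(−λΣtᵢ). Here n = 7 and Σtᵢ = 8.4 + 10.3 + 1.1 + 4.5 + 5.8 + 7.3 + 5.3 = 42.7.
Posterior ∝ λ^4e^(−8λ) · λ^7e^(−42.7λ) = λ^11e^(−50.7λ), i.e. Gamma(12, 50.7).
Mode = (a−1)/b = 11/50.7 ≈ 0.2170.

λ̂_MAP = 0.2170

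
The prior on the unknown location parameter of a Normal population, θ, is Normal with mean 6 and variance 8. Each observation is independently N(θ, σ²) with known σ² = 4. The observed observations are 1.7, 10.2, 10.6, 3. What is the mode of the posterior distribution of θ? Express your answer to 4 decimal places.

n = 4; x̄ = (1.7 + 10.2 + 10.6 + 3)/4 = 25.5/4 = 6.375.
For a Normal prior and Normal likelihood with known variance, the posterior is Normal; its mode equals its mean, the precision-weighted average.
Prior precision 1/σ₀² = 1/8 = 0.125; data precision n/σ² = 4/4 = 1.
θ̂ = (0.125·6 + 1·6.375) / (0.125 + 1) = 7.125/1.125 = 19/3 ≈ 6.3333.

θ̂_MAP = 6.3333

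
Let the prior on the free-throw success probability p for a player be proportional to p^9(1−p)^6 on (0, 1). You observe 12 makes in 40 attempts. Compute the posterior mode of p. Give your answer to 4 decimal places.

p̂_MAP = 0.3818

The prior density ∝ p^9(1−p)^6 is the kernel of Beta(10, 7).
Data: 12 successes in 40 trials. The binomial likelihood contributes p^12(1−p)^28, so the posterior is Beta(10+12, 7+28) = Beta(22, 35).
For Beta(a, b) with a, b > 1 the mode is (a−1)/(a+b−2) = 21/55 ≈ 0.3818.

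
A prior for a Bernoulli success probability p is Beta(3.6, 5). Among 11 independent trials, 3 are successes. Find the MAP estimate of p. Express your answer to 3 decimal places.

p̂_MAP = 0.318

Prior: Beta(3.6, 5).
Data: 3 successes in 11 trials. The binomial likelihood contributes p^3(1−p)^8, so the posterior is Beta(3.6+3, 5+8) = Beta(6.6, 13).
For Beta(a, b) with a, b > 1 the mode is (a−1)/(a+b−2) = 5.6/17.6 ≈ 0.318.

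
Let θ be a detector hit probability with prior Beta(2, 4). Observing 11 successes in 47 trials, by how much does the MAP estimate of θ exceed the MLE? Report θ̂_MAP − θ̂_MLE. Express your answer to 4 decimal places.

Posterior is Beta(13, 40); MAP = (13−1)/(53−2) = 12/51 ≈ 0.23529.
MLE ignores the prior: θ̂_MLE = k/n = 11/47 ≈ 0.23404.
Difference = 12/51 − 11/47 = 1/799 ≈ 0.0013.

MAP − MLE = 0.0013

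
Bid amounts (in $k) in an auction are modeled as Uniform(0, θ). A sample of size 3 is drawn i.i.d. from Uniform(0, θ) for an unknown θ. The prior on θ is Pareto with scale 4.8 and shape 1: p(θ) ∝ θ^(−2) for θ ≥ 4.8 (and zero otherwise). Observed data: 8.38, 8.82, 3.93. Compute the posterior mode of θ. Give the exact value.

θ̂_MAP = 8.82

The Uniform(0, θ) likelihood is θ^(−n) for θ ≥ max(xᵢ), zero otherwise. Here max(xᵢ) = 8.82.
Posterior ∝ θ^(−2) · θ^(−3) = θ^(−5) on θ ≥ max(4.8, 8.82) = 8.82.
This density is strictly decreasing in θ, so the posterior mode lies at the lower boundary of the support.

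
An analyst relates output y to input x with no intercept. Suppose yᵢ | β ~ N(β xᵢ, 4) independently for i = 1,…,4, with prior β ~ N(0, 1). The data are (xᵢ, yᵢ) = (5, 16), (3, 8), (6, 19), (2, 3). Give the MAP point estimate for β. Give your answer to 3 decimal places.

β̂_MAP = 2.872

log p(β | y) = −Σ(yᵢ − βxᵢ)²/(2·4) − β²/(2·1) + const.
Setting the derivative to zero: Σxᵢ(yᵢ − βxᵢ)/4 − β/1 = 0, so β = Σxᵢyᵢ / (Σxᵢ² + σ²/τ²).
Σxᵢyᵢ = 5·16 + 3·8 + 6·19 + 2·3 = 224; Σxᵢ² = 74; σ²/τ² = 4.
β̂_MAP = 224 / (74 + 4) = 224/78 ≈ 2.872.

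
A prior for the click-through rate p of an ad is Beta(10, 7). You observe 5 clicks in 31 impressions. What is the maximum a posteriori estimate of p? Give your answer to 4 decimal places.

p̂_MAP = 0.3043

Prior: Beta(10, 7).
Data: 5 successes in 31 trials. The binomial likelihood contributes p^5(1−p)^26, so the posterior is Beta(10+5, 7+26) = Beta(15, 33).
For Beta(a, b) with a, b > 1 the mode is (a−1)/(a+b−2) = 14/46 ≈ 0.3043.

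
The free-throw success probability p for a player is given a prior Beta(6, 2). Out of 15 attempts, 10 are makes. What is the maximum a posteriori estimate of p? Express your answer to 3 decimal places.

Prior: Beta(6, 2).
Data: 10 successes in 15 trials. The binomial likelihood contributes p^10(1−p)^5, so the posterior is Beta(6+10, 2+5) = Beta(16, 7).
For Beta(a, b) with a, b > 1 the mode is (a−1)/(a+b−2) = 15/21 ≈ 0.714.

p̂_MAP = 0.714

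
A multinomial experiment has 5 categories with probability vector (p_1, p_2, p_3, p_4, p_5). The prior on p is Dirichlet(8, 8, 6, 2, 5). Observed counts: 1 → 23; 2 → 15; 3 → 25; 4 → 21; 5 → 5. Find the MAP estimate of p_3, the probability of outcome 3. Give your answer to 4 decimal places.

The posterior is Dirichlet(αᵢ + nᵢ) = Dirichlet(31, 23, 31, 23, 10).
For a Dirichlet(a₁,…,a_K) with all aᵢ > 1, the mode has j-th component (aⱼ − 1)/(Σaᵢ − K).
Here Σaᵢ = 118 and K = 5, so p_3 = (31 − 1)/(118 − 5) = 30/113 ≈ 0.2655.

MAP estimate: 0.2655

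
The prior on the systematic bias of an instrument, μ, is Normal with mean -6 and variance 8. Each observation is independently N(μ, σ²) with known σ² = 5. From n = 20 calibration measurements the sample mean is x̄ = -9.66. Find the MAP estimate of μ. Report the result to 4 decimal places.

n = 20, x̄ = -9.66.
For a Normal prior and Normal likelihood with known variance, the posterior is Normal; its mode equals its mean, the precision-weighted average.
Prior precision 1/σ₀² = 1/8 = 0.125; data precision n/σ² = 20/5 = 4.
μ̂ = (0.125·(-6) + 4·(-9.66)) / (0.125 + 4) = (-39.39)/4.125 = -2626/275 ≈ -9.5491.

μ̂_MAP = -9.5491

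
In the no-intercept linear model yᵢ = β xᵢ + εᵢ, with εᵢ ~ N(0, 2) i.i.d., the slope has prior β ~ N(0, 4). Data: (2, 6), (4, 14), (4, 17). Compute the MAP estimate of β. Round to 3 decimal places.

log p(β | y) = −Σ(yᵢ − βxᵢ)²/(2·2) − β²/(2·4) + const.
Setting the derivative to zero: Σxᵢ(yᵢ − βxᵢ)/2 − β/4 = 0, so β = Σxᵢyᵢ / (Σxᵢ² + σ²/τ²).
Σxᵢyᵢ = 2·6 + 4·14 + 4·17 = 136; Σxᵢ² = 36; σ²/τ² = 0.5.
β̂_MAP = 136 / (36 + 0.5) = 136/36.5 ≈ 3.726.

β̂_MAP = 3.726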